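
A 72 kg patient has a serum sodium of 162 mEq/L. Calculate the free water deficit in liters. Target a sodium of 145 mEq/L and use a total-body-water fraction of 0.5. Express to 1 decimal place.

TBW = 0.5 · 72 = 36 L
Free water deficit = TBW · (Na/145 − 1)
= 36 · (162/145 − 1)
= 36 · 0.1172
= 4.22 L

4.2 L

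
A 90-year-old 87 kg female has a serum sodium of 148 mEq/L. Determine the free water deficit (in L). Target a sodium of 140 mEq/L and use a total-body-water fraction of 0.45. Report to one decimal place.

2.2 L

TBW = 0.45 · 87 = 39.15 L
Free water deficit = TBW · (Na/140 − 1)
= 39.15 · (148/140 − 1)
= 39.15 · 0.0571
= 2.24 L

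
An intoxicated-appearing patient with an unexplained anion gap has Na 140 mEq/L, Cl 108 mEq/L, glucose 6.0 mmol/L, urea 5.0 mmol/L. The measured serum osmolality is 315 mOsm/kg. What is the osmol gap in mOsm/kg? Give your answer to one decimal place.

24.0 mOsm/kg

Calculated osmolality = 2·Na + glucose + urea
= 2·140 + 6 + 5
= 280 + 6 + 5
= 291 mOsm/kg ≈ 291.0 mOsm/kg
Osmolar gap = measured − calculated = 315 − 291.0 = 24.0 mOsm/kg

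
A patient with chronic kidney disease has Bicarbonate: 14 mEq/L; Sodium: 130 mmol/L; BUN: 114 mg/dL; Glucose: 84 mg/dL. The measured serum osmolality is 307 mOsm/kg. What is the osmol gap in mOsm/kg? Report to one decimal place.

1.6 mOsm/kg

Calculated osmolality = 2·Na + glucose/18 + BUN/2.8
= 2·130 + 84/18 + 114/2.8
= 260 + 4.67 + 40.71
= 305.38 mOsm/kg ≈ 305.4 mOsm/kg
Osmolar gap = measured − calculated = 307 − 305.4 = 1.6 mOsm/kg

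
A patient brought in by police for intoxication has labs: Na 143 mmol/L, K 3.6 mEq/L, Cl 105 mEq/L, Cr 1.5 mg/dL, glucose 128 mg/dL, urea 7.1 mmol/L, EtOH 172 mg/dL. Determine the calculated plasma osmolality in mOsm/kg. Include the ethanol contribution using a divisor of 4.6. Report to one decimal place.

Calculated osmolality = 2·Na + glucose/18 + urea + ethanol/4.6
= 2·143 + 128/18 + 7.1 + 172/4.6
= 286 + 7.11 + 7.10 + 37.39
= 337.6 mOsm/kg

337.6 mOsm/kg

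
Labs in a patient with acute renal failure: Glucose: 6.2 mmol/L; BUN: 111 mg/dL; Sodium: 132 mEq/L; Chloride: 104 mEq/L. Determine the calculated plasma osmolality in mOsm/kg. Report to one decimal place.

309.8 mOsm/kg

Calculated osmolality = 2·Na + glucose + BUN/2.8
= 2·132 + 6.2 + 111/2.8
= 264 + 6.20 + 39.64
= 309.84 mOsm/kg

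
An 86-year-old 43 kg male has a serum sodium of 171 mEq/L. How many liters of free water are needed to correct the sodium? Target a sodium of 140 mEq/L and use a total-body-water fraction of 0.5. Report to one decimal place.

TBW = 0.5 · 43 = 21.5 L
Free water deficit = TBW · (Na/140 − 1)
= 21.5 · (171/140 − 1)
= 21.5 · 0.2214
= 4.76 L

4.8 L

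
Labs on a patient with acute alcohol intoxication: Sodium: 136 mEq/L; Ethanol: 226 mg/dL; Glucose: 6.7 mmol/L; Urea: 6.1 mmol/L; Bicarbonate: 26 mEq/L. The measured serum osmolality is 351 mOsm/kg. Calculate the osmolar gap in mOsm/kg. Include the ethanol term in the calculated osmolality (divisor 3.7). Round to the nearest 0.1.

5.1 mOsm/kg

Calculated osmolality = 2·Na + glucose + urea + ethanol/3.7
= 2·136 + 6.7 + 6.1 + 226/3.7
= 272 + 6.70 + 6.10 + 61.08
= 345.88 mOsm/kg ≈ 345.9 mOsm/kg
Osmolar gap = measured − calculated = 351 − 345.9 = 5.1 mOsm/kg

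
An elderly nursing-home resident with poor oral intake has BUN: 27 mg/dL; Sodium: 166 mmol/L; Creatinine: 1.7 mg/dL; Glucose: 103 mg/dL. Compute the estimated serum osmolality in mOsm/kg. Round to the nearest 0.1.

Calculated osmolality = 2·Na + glucose/18 + BUN/2.8
= 2·166 + 103/18 + 27/2.8
= 332 + 5.72 + 9.64
= 347.36 mOsm/kg

347.4 mOsm/kg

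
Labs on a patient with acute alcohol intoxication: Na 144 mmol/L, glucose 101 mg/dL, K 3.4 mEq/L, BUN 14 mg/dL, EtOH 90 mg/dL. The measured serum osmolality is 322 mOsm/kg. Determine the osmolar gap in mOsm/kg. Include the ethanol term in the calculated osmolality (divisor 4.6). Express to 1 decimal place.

3.8 mOsm/kg

Calculated osmolality = 2·Na + glucose/18 + BUN/2.8 + ethanol/4.6
= 2·144 + 101/18 + 14/2.8 + 90/4.6
= 288 + 5.61 + 5 + 19.57
= 318.18 mOsm/kg ≈ 318.2 mOsm/kg
Osmolar gap = measured − calculated = 322 − 318.2 = 3.8 mOsm/kg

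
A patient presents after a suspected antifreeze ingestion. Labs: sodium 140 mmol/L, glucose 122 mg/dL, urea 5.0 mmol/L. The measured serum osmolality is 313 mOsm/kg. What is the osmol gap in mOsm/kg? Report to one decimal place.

21.2 mOsm/kg

Calculated osmolality = 2·Na + glucose/18 + urea
= 2·140 + 122/18 + 5
= 280 + 6.78 + 5
= 291.78 mOsm/kg ≈ 291.8 mOsm/kg
Osmolar gap = measured − calculated = 313 − 291.8 = 21.2 mOsm/kg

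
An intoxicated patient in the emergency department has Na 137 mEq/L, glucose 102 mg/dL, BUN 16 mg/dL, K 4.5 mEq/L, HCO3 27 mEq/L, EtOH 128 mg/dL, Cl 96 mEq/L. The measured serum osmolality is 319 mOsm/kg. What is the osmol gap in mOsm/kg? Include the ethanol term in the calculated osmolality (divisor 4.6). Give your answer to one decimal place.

Calculated osmolality = 2·Na + glucose/18 + BUN/2.8 + ethanol/4.6
= 2·137 + 102/18 + 16/2.8 + 128/4.6
= 274 + 5.67 + 5.71 + 27.83
= 313.21 mOsm/kg ≈ 313.2 mOsm/kg
Osmolar gap = measured − calculated = 319 − 313.2 = 5.8 mOsm/kg

5.8 mOsm/kg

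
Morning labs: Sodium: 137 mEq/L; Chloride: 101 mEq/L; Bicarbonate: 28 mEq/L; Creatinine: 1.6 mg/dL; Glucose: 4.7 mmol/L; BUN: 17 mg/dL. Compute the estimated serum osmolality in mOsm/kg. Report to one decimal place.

Calculated osmolality = 2·Na + glucose + BUN/2.8
= 2·137 + 4.7 + 17/2.8
= 274 + 4.70 + 6.07
= 284.77 mOsm/kg

284.8 mOsm/kg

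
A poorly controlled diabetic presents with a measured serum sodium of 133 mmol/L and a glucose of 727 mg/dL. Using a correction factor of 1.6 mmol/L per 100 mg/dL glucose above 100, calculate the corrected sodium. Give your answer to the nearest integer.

Corrected Na = measured Na + 1.6 · (glucose − 100)/100
= 133 + 1.6 · (727 − 100)/100
= 133 + 10
= 143 mmol/L

143 mmol/L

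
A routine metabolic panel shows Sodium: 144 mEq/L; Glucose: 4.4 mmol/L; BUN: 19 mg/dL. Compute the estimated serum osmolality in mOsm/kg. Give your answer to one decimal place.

Calculated osmolality = 2·Na + glucose + BUN/2.8
= 2·144 + 4.4 + 19/2.8
= 288 + 4.40 + 6.79
= 299.19 mOsm/kg

299.2 mOsm/kg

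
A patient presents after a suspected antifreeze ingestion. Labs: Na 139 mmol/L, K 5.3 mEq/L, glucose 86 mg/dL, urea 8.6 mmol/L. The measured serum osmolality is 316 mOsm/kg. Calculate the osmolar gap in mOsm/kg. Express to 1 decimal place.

Calculated osmolality = 2·Na + glucose/18 + urea
= 2·139 + 86/18 + 8.6
= 278 + 4.78 + 8.60
= 291.38 mOsm/kg ≈ 291.4 mOsm/kg
Osmolar gap = measured − calculated = 316 − 291.4 = 24.6 mOsm/kg

24.6 mOsm/kg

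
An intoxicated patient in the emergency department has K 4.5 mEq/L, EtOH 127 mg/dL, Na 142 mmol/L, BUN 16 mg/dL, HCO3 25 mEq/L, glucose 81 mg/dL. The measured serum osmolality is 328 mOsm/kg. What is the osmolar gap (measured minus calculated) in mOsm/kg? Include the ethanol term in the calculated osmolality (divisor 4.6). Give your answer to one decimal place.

6.2 mOsm/kg

Calculated osmolality = 2·Na + glucose/18 + BUN/2.8 + ethanol/4.6
= 2·142 + 81/18 + 16/2.8 + 127/4.6
= 284 + 4.50 + 5.71 + 27.61
= 321.82 mOsm/kg ≈ 321.8 mOsm/kg
Osmolar gap = measured − calculated = 328 − 321.8 = 6.2 mOsm/kg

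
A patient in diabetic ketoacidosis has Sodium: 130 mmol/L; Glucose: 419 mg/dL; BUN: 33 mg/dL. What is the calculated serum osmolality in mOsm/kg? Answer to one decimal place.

Calculated osmolality = 2·Na + glucose/18 + BUN/2.8
= 2·130 + 419/18 + 33/2.8
= 260 + 23.28 + 11.79
= 295.07 mOsm/kg

295.1 mOsm/kg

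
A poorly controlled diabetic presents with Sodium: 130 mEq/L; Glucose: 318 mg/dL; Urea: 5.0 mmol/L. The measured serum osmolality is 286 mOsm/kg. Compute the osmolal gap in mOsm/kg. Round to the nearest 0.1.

Calculated osmolality = 2·Na + glucose/18 + urea
= 2·130 + 318/18 + 5
= 260 + 17.67 + 5
= 282.67 mOsm/kg ≈ 282.7 mOsm/kg
Osmolar gap = measured − calculated = 286 − 282.7 = 3.3 mOsm/kg

3.3 mOsm/kg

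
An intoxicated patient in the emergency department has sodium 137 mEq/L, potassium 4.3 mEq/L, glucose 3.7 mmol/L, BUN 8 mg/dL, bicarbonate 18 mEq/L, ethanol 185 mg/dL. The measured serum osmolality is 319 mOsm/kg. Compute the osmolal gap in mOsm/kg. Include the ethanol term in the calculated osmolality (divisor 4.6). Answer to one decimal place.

Calculated osmolality = 2·Na + glucose + BUN/2.8 + ethanol/4.6
= 2·137 + 3.7 + 8/2.8 + 185/4.6
= 274 + 3.70 + 2.86 + 40.22
= 320.78 mOsm/kg ≈ 320.8 mOsm/kg
Osmolar gap = measured − calculated = 319 − 320.8 = -1.8 mOsm/kg

-1.8 mOsm/kg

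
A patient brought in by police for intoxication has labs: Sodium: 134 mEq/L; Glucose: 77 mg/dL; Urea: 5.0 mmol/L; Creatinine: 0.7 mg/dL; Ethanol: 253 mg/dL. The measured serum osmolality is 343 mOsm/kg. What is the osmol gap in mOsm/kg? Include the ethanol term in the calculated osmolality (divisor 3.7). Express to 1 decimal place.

-2.7 mOsm/kg

Calculated osmolality = 2·Na + glucose/18 + urea + ethanol/3.7
= 2·134 + 77/18 + 5 + 253/3.7
= 268 + 4.28 + 5 + 68.38
= 345.66 mOsm/kg ≈ 345.7 mOsm/kg
Osmolar gap = measured − calculated = 343 − 345.7 = -2.7 mOsm/kg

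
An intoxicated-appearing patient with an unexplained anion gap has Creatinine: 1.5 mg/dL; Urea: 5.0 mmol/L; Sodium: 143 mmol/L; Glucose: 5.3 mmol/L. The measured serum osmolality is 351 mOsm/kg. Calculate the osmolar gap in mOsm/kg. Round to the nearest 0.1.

Calculated osmolality = 2·Na + glucose + urea
= 2·143 + 5.3 + 5
= 286 + 5.30 + 5
= 296.3 mOsm/kg ≈ 296.3 mOsm/kg
Osmolar gap = measured − calculated = 351 − 296.3 = 54.7 mOsm/kg

54.7 mOsm/kg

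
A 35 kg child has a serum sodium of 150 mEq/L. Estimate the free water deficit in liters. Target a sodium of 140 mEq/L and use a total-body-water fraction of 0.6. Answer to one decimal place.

1.5 L

TBW = 0.6 · 35 = 21 L
Free water deficit = TBW · (Na/140 − 1)
= 21 · (150/140 − 1)
= 21 · 0.0714
= 1.5 L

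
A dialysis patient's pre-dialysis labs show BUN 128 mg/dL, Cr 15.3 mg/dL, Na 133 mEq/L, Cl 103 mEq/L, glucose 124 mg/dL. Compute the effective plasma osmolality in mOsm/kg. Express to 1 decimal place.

Effective osmolality excludes urea (freely permeant across cell membranes):
2·Na + glucose/18
= 2·133 + 124/18
= 266 + 6.89
= 272.89 mOsm/kg

272.9 mOsm/kg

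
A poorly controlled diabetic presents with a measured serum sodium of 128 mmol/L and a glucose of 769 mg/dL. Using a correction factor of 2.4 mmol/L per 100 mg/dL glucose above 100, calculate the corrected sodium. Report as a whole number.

144 mmol/L

Corrected Na = measured Na + 2.4 · (glucose − 100)/100
= 128 + 2.4 · (769 − 100)/100
= 128 + 16.1
= 144.1 mmol/L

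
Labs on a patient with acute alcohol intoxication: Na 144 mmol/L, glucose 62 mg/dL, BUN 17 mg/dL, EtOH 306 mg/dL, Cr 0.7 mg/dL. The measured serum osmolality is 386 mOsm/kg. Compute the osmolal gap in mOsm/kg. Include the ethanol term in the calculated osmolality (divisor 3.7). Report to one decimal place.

5.8 mOsm/kg

Calculated osmolality = 2·Na + glucose/18 + BUN/2.8 + ethanol/3.7
= 2·144 + 62/18 + 17/2.8 + 306/3.7
= 288 + 3.44 + 6.07 + 82.70
= 380.21 mOsm/kg ≈ 380.2 mOsm/kg
Osmolar gap = measured − calculated = 386 − 380.2 = 5.8 mOsm/kg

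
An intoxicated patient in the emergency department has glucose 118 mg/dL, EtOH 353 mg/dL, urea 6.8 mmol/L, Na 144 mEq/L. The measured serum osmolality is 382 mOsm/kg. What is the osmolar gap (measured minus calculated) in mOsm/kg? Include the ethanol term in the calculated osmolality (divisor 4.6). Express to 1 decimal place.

3.9 mOsm/kg

Calculated osmolality = 2·Na + glucose/18 + urea + ethanol/4.6
= 2·144 + 118/18 + 6.8 + 353/4.6
= 288 + 6.56 + 6.80 + 76.74
= 378.1 mOsm/kg ≈ 378.1 mOsm/kg
Osmolar gap = measured − calculated = 382 − 378.1 = 3.9 mOsm/kg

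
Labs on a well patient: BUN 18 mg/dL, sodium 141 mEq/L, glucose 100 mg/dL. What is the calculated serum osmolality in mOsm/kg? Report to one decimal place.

294.0 mOsm/kg

Calculated osmolality = 2·Na + glucose/18 + BUN/2.8
= 2·141 + 100/18 + 18/2.8
= 282 + 5.56 + 6.43
= 293.99 mOsm/kg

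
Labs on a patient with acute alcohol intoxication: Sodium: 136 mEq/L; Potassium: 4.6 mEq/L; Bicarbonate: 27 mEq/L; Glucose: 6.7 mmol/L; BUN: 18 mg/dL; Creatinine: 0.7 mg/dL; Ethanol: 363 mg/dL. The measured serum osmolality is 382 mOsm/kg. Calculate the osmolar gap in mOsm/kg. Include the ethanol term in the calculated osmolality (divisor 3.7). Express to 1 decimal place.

Calculated osmolality = 2·Na + glucose + BUN/2.8 + ethanol/3.7
= 2·136 + 6.7 + 18/2.8 + 363/3.7
= 272 + 6.70 + 6.43 + 98.11
= 383.24 mOsm/kg ≈ 383.2 mOsm/kg
Osmolar gap = measured − calculated = 382 − 383.2 = -1.2 mOsm/kg

-1.2 mOsm/kg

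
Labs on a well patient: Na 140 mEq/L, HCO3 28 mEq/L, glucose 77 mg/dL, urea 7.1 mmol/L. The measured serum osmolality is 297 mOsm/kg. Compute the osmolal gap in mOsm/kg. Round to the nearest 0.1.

5.6 mOsm/kg

Calculated osmolality = 2·Na + glucose/18 + urea
= 2·140 + 77/18 + 7.1
= 280 + 4.28 + 7.10
= 291.38 mOsm/kg ≈ 291.4 mOsm/kg
Osmolar gap = measured − calculated = 297 − 291.4 = 5.6 mOsm/kg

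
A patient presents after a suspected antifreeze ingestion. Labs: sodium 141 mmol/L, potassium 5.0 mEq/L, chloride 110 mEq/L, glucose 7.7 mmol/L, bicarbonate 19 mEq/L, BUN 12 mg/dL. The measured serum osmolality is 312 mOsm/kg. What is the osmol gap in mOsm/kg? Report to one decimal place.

18.0 mOsm/kg

Calculated osmolality = 2·Na + glucose + BUN/2.8
= 2·141 + 7.7 + 12/2.8
= 282 + 7.70 + 4.29
= 293.99 mOsm/kg ≈ 294.0 mOsm/kg
Osmolar gap = measured − calculated = 312 − 294.0 = 18.0 mOsm/kg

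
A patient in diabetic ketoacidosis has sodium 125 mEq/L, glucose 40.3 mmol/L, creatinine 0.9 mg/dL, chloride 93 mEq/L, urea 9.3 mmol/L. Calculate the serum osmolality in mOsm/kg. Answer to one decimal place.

299.6 mOsm/kg

Calculated osmolality = 2·Na + glucose + urea
= 2·125 + 40.3 + 9.3
= 250 + 40.30 + 9.30
= 299.6 mOsm/kg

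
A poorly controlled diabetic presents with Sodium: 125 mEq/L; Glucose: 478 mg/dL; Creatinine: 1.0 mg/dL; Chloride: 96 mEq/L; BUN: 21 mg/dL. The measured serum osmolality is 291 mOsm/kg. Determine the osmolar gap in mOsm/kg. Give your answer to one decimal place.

Calculated osmolality = 2·Na + glucose/18 + BUN/2.8
= 2·125 + 478/18 + 21/2.8
= 250 + 26.56 + 7.50
= 284.06 mOsm/kg ≈ 284.1 mOsm/kg
Osmolar gap = measured − calculated = 291 − 284.1 = 6.9 mOsm/kg

6.9 mOsm/kg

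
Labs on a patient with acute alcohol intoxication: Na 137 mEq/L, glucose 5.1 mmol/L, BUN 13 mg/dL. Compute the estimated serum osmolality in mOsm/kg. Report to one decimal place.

Calculated osmolality = 2·Na + glucose + BUN/2.8
= 2·137 + 5.1 + 13/2.8
= 274 + 5.10 + 4.64
= 283.74 mOsm/kg

283.7 mOsm/kg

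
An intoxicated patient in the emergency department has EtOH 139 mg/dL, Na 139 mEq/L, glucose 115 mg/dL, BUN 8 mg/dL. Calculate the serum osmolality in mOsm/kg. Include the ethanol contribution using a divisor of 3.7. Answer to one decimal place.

324.8 mOsm/kg

Calculated osmolality = 2·Na + glucose/18 + BUN/2.8 + ethanol/3.7
= 2·139 + 115/18 + 8/2.8 + 139/3.7
= 278 + 6.39 + 2.86 + 37.57
= 324.82 mOsm/kg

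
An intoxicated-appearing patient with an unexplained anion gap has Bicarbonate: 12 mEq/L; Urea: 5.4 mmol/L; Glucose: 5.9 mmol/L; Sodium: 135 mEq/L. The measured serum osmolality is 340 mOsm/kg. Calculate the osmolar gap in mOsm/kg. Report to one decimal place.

Calculated osmolality = 2·Na + glucose + urea
= 2·135 + 5.9 + 5.4
= 270 + 5.90 + 5.40
= 281.3 mOsm/kg ≈ 281.3 mOsm/kg
Osmolar gap = measured − calculated = 340 − 281.3 = 58.7 mOsm/kg

58.7 mOsm/kg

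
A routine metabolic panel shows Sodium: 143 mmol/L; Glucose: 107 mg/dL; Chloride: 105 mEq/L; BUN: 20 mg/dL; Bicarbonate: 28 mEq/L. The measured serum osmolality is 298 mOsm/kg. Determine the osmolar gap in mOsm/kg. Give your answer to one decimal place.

Calculated osmolality = 2·Na + glucose/18 + BUN/2.8
= 2·143 + 107/18 + 20/2.8
= 286 + 5.94 + 7.14
= 299.08 mOsm/kg ≈ 299.1 mOsm/kg
Osmolar gap = measured − calculated = 298 − 299.1 = -1.1 mOsm/kg

-1.1 mOsm/kg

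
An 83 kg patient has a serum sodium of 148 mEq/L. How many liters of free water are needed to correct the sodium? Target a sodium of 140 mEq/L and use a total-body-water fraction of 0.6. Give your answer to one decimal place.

2.8 L

TBW = 0.6 · 83 = 49.8 L
Free water deficit = TBW · (Na/140 − 1)
= 49.8 · (148/140 − 1)
= 49.8 · 0.0571
= 2.84 L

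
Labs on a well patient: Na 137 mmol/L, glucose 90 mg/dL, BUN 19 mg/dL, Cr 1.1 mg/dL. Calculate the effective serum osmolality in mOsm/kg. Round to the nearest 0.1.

Effective osmolality excludes urea (freely permeant across cell membranes):
2·Na + glucose/18
= 2·137 + 90/18
= 274 + 5
= 279 mOsm/kg

279.0 mOsm/kg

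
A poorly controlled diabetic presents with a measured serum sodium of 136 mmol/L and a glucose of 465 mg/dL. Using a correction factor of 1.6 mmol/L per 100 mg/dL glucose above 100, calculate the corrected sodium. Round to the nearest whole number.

142 mmol/L

Corrected Na = measured Na + 1.6 · (glucose − 100)/100
= 136 + 1.6 · (465 − 100)/100
= 136 + 5.8
= 141.8 mmol/L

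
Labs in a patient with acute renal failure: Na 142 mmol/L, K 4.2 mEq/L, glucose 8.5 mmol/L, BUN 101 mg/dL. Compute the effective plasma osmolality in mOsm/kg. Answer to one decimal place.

Effective osmolality excludes urea (freely permeant across cell membranes):
2·Na + glucose
= 2·142 + 8.5
= 284 + 8.5
= 292.5 mOsm/kg

292.5 mOsm/kg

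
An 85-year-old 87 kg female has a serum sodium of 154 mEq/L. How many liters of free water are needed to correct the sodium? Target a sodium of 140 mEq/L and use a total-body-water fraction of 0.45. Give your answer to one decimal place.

3.9 L

TBW = 0.45 · 87 = 39.15 L
Free water deficit = TBW · (Na/140 − 1)
= 39.15 · (154/140 − 1)
= 39.15 · 0.1
= 3.92 L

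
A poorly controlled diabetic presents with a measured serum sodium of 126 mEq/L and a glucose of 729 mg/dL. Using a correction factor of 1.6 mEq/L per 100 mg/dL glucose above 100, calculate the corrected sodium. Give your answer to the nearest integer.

136 mEq/L

Corrected Na = measured Na + 1.6 · (glucose − 100)/100
= 126 + 1.6 · (729 − 100)/100
= 126 + 10.1
= 136.1 mEq/L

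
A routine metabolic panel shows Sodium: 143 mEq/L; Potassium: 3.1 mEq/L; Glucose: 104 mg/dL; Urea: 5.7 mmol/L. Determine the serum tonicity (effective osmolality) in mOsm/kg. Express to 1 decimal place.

Effective osmolality excludes urea (freely permeant across cell membranes):
2·Na + glucose/18
= 2·143 + 104/18
= 286 + 5.78
= 291.78 mOsm/kg

291.8 mOsm/kg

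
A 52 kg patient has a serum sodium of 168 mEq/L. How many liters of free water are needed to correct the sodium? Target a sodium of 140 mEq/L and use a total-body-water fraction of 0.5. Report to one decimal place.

5.2 L

TBW = 0.5 · 52 = 26 L
Free water deficit = TBW · (Na/140 − 1)
= 26 · (168/140 − 1)
= 26 · 0.2
= 5.2 L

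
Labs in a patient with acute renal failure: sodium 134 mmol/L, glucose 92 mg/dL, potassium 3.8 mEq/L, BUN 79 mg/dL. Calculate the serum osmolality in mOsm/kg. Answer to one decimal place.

Calculated osmolality = 2·Na + glucose/18 + BUN/2.8
= 2·134 + 92/18 + 79/2.8
= 268 + 5.11 + 28.21
= 301.32 mOsm/kg

301.3 mOsm/kg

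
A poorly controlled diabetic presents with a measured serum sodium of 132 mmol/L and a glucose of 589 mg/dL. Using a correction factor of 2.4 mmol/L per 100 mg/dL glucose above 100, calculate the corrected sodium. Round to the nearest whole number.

144 mmol/L

Corrected Na = measured Na + 2.4 · (glucose − 100)/100
= 132 + 2.4 · (589 − 100)/100
= 132 + 11.7
= 143.7 mmol/L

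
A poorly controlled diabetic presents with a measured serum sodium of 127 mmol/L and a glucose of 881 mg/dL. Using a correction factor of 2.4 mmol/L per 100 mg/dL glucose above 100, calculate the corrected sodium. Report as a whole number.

Corrected Na = measured Na + 2.4 · (glucose − 100)/100
= 127 + 2.4 · (881 − 100)/100
= 127 + 18.7
= 145.7 mmol/L

146 mmol/L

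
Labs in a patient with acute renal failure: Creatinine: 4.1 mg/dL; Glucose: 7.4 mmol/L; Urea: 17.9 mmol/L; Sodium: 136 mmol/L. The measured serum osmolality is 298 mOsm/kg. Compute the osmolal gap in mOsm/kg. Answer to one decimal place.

Calculated osmolality = 2·Na + glucose + urea
= 2·136 + 7.4 + 17.9
= 272 + 7.40 + 17.90
= 297.3 mOsm/kg ≈ 297.3 mOsm/kg
Osmolar gap = measured − calculated = 298 − 297.3 = 0.7 mOsm/kg

0.7 mOsm/kg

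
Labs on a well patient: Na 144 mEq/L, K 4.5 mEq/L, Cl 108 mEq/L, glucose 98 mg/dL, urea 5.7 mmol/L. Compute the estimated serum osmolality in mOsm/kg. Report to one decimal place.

Calculated osmolality = 2·Na + glucose/18 + urea
= 2·144 + 98/18 + 5.7
= 288 + 5.44 + 5.70
= 299.14 mOsm/kg

299.1 mOsm/kg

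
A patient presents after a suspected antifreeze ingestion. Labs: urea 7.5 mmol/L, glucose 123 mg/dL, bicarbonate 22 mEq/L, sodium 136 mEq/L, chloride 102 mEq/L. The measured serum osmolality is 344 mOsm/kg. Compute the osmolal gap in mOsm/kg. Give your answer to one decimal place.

Calculated osmolality = 2·Na + glucose/18 + urea
= 2·136 + 123/18 + 7.5
= 272 + 6.83 + 7.50
= 286.33 mOsm/kg ≈ 286.3 mOsm/kg
Osmolar gap = measured − calculated = 344 − 286.3 = 57.7 mOsm/kg

57.7 mOsm/kg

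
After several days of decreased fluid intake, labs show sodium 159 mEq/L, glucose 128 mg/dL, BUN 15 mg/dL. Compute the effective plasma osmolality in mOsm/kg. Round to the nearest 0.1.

325.1 mOsm/kg

Effective osmolality excludes urea (freely permeant across cell membranes):
2·Na + glucose/18
= 2·159 + 128/18
= 318 + 7.11
= 325.11 mOsm/kg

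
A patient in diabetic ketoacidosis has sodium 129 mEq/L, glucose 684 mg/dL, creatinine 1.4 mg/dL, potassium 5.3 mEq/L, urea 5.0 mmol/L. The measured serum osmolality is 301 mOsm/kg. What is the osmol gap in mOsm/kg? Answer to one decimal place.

0.0 mOsm/kg

Calculated osmolality = 2·Na + glucose/18 + urea
= 2·129 + 684/18 + 5
= 258 + 38 + 5
= 301 mOsm/kg ≈ 301.0 mOsm/kg
Osmolar gap = measured − calculated = 301 − 301.0 = 0.0 mOsm/kg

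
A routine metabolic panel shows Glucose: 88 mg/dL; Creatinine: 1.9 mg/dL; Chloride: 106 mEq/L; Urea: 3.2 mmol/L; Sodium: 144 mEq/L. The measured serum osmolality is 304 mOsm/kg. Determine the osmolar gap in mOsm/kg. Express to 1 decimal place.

Calculated osmolality = 2·Na + glucose/18 + urea
= 2·144 + 88/18 + 3.2
= 288 + 4.89 + 3.20
= 296.09 mOsm/kg ≈ 296.1 mOsm/kg
Osmolar gap = measured − calculated = 304 − 296.1 = 7.9 mOsm/kg

7.9 mOsm/kg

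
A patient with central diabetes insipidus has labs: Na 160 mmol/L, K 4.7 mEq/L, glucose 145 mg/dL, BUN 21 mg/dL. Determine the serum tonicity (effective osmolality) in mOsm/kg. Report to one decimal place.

Effective osmolality excludes urea (freely permeant across cell membranes):
2·Na + glucose/18
= 2·160 + 145/18
= 320 + 8.06
= 328.06 mOsm/kg

328.1 mOsm/kg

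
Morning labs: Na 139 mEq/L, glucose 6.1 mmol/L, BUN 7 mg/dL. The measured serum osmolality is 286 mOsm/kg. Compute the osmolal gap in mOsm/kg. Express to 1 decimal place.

-0.6 mOsm/kg

Calculated osmolality = 2·Na + glucose + BUN/2.8
= 2·139 + 6.1 + 7/2.8
= 278 + 6.10 + 2.50
= 286.6 mOsm/kg ≈ 286.6 mOsm/kg
Osmolar gap = measured − calculated = 286 − 286.6 = -0.6 mOsm/kg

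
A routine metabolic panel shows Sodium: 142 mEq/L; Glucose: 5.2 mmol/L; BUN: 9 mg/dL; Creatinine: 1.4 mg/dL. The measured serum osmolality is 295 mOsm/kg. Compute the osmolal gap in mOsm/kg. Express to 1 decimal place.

Calculated osmolality = 2·Na + glucose + BUN/2.8
= 2·142 + 5.2 + 9/2.8
= 284 + 5.20 + 3.21
= 292.41 mOsm/kg ≈ 292.4 mOsm/kg
Osmolar gap = measured − calculated = 295 − 292.4 = 2.6 mOsm/kg

2.6 mOsm/kg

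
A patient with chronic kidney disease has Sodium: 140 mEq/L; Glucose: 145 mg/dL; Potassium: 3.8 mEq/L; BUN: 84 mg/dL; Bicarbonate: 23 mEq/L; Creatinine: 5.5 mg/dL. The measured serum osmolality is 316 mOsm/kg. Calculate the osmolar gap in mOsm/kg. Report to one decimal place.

-2.1 mOsm/kg

Calculated osmolality = 2·Na + glucose/18 + BUN/2.8
= 2·140 + 145/18 + 84/2.8
= 280 + 8.06 + 30
= 318.06 mOsm/kg ≈ 318.1 mOsm/kg
Osmolar gap = measured − calculated = 316 − 318.1 = -2.1 mOsm/kg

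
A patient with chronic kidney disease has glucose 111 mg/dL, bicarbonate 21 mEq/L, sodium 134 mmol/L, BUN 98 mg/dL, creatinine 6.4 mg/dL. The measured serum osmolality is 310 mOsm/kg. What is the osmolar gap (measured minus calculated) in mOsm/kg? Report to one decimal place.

Calculated osmolality = 2·Na + glucose/18 + BUN/2.8
= 2·134 + 111/18 + 98/2.8
= 268 + 6.17 + 35
= 309.17 mOsm/kg ≈ 309.2 mOsm/kg
Osmolar gap = measured − calculated = 310 − 309.2 = 0.8 mOsm/kg

0.8 mOsm/kg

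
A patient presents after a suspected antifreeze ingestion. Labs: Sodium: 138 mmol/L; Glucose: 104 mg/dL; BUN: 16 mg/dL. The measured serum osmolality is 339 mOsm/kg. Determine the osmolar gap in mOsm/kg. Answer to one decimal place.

Calculated osmolality = 2·Na + glucose/18 + BUN/2.8
= 2·138 + 104/18 + 16/2.8
= 276 + 5.78 + 5.71
= 287.49 mOsm/kg ≈ 287.5 mOsm/kg
Osmolar gap = measured − calculated = 339 − 287.5 = 51.5 mOsm/kg

51.5 mOsm/kg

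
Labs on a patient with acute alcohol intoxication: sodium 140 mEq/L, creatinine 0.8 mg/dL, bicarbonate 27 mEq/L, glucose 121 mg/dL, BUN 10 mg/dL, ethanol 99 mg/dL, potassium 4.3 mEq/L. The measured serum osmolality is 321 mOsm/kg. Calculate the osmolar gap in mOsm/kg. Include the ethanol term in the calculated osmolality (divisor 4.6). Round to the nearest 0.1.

Calculated osmolality = 2·Na + glucose/18 + BUN/2.8 + ethanol/4.6
= 2·140 + 121/18 + 10/2.8 + 99/4.6
= 280 + 6.72 + 3.57 + 21.52
= 311.81 mOsm/kg ≈ 311.8 mOsm/kg
Osmolar gap = measured − calculated = 321 − 311.8 = 9.2 mOsm/kg

9.2 mOsm/kg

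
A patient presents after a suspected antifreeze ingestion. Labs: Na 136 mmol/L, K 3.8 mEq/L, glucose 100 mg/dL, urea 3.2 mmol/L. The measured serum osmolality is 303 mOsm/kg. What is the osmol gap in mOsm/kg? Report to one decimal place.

22.2 mOsm/kg

Calculated osmolality = 2·Na + glucose/18 + urea
= 2·136 + 100/18 + 3.2
= 272 + 5.56 + 3.20
= 280.76 mOsm/kg ≈ 280.8 mOsm/kg
Osmolar gap = measured − calculated = 303 − 280.8 = 22.2 mOsm/kg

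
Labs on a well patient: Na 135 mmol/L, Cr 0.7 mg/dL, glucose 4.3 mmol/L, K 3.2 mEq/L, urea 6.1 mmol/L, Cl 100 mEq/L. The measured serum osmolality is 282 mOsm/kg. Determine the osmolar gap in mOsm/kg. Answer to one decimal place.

Calculated osmolality = 2·Na + glucose + urea
= 2·135 + 4.3 + 6.1
= 270 + 4.30 + 6.10
= 280.4 mOsm/kg ≈ 280.4 mOsm/kg
Osmolar gap = measured − calculated = 282 − 280.4 = 1.6 mOsm/kg

1.6 mOsm/kg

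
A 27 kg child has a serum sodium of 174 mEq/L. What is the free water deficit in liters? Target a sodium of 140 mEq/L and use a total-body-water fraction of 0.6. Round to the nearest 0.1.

3.9 L

TBW = 0.6 · 27 = 16.2 L
Free water deficit = TBW · (Na/140 − 1)
= 16.2 · (174/140 − 1)
= 16.2 · 0.2429
= 3.93 L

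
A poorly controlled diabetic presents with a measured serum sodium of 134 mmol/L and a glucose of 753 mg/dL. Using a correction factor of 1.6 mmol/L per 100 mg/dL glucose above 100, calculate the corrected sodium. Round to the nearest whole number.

144 mmol/L

Corrected Na = measured Na + 1.6 · (glucose − 100)/100
= 134 + 1.6 · (753 − 100)/100
= 134 + 10.4
= 144.4 mmol/L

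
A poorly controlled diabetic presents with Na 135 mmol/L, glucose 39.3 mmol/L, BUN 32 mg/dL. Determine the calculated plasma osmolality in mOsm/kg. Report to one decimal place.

320.7 mOsm/kg

Calculated osmolality = 2·Na + glucose + BUN/2.8
= 2·135 + 39.3 + 32/2.8
= 270 + 39.30 + 11.43
= 320.73 mOsm/kg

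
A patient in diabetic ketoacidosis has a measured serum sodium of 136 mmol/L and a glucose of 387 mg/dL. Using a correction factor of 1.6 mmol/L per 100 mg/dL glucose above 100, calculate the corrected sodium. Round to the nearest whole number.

Corrected Na = measured Na + 1.6 · (glucose − 100)/100
= 136 + 1.6 · (387 − 100)/100
= 136 + 4.6
= 140.6 mmol/L

141 mmol/L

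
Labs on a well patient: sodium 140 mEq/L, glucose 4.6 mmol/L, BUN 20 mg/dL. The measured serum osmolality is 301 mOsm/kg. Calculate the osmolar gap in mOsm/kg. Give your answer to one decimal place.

9.3 mOsm/kg

Calculated osmolality = 2·Na + glucose + BUN/2.8
= 2·140 + 4.6 + 20/2.8
= 280 + 4.60 + 7.14
= 291.74 mOsm/kg ≈ 291.7 mOsm/kg
Osmolar gap = measured − calculated = 301 − 291.7 = 9.3 mOsm/kg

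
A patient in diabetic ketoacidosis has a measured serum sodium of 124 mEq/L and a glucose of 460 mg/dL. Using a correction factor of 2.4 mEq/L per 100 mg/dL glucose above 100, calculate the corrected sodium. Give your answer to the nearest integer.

Corrected Na = measured Na + 2.4 · (glucose − 100)/100
= 124 + 2.4 · (460 − 100)/100
= 124 + 8.6
= 132.6 mEq/L

133 mEq/L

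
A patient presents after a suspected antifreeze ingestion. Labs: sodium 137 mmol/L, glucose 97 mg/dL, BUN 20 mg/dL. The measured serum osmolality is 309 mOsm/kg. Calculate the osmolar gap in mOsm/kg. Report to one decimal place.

Calculated osmolality = 2·Na + glucose/18 + BUN/2.8
= 2·137 + 97/18 + 20/2.8
= 274 + 5.39 + 7.14
= 286.53 mOsm/kg ≈ 286.5 mOsm/kg
Osmolar gap = measured − calculated = 309 − 286.5 = 22.5 mOsm/kg

22.5 mOsm/kg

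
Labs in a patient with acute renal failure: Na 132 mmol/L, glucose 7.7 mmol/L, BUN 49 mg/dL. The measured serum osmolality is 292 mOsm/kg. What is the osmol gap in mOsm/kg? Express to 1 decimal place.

2.8 mOsm/kg

Calculated osmolality = 2·Na + glucose + BUN/2.8
= 2·132 + 7.7 + 49/2.8
= 264 + 7.70 + 17.50
= 289.2 mOsm/kg ≈ 289.2 mOsm/kg
Osmolar gap = measured − calculated = 292 − 289.2 = 2.8 mOsm/kg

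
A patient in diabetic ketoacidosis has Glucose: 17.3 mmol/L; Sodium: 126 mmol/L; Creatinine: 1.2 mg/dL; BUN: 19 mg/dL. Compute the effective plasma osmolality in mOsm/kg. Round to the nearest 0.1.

Effective osmolality excludes urea (freely permeant across cell membranes):
2·Na + glucose
= 2·126 + 17.3
= 252 + 17.3
= 269.3 mOsm/kg

269.3 mOsm/kg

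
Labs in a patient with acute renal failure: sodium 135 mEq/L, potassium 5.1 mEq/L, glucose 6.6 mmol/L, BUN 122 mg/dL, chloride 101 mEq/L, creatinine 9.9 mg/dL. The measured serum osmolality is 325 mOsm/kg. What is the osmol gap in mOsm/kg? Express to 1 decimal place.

4.8 mOsm/kg

Calculated osmolality = 2·Na + glucose + BUN/2.8
= 2·135 + 6.6 + 122/2.8
= 270 + 6.60 + 43.57
= 320.17 mOsm/kg ≈ 320.2 mOsm/kg
Osmolar gap = measured − calculated = 325 − 320.2 = 4.8 mOsm/kg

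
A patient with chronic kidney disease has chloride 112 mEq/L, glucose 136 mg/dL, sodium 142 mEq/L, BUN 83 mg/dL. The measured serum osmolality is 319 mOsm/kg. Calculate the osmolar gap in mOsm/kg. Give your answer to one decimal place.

-2.2 mOsm/kg

Calculated osmolality = 2·Na + glucose/18 + BUN/2.8
= 2·142 + 136/18 + 83/2.8
= 284 + 7.56 + 29.64
= 321.2 mOsm/kg ≈ 321.2 mOsm/kg
Osmolar gap = measured − calculated = 319 − 321.2 = -2.2 mOsm/kg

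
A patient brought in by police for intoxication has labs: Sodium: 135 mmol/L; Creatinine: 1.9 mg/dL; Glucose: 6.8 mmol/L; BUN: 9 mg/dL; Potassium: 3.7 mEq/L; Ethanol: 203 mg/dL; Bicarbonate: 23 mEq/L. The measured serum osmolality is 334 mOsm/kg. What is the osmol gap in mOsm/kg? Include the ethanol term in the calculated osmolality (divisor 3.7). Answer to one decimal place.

Calculated osmolality = 2·Na + glucose + BUN/2.8 + ethanol/3.7
= 2·135 + 6.8 + 9/2.8 + 203/3.7
= 270 + 6.80 + 3.21 + 54.86
= 334.87 mOsm/kg ≈ 334.9 mOsm/kg
Osmolar gap = measured − calculated = 334 − 334.9 = -0.9 mOsm/kg

-0.9 mOsm/kg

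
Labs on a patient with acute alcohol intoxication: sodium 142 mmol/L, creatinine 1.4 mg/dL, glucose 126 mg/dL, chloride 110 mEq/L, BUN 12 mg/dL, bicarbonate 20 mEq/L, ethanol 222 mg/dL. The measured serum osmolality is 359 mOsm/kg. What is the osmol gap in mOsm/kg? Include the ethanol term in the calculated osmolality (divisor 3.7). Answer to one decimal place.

3.7 mOsm/kg

Calculated osmolality = 2·Na + glucose/18 + BUN/2.8 + ethanol/3.7
= 2·142 + 126/18 + 12/2.8 + 222/3.7
= 284 + 7 + 4.29 + 60
= 355.29 mOsm/kg ≈ 355.3 mOsm/kg
Osmolar gap = measured − calculated = 359 − 355.3 = 3.7 mOsm/kg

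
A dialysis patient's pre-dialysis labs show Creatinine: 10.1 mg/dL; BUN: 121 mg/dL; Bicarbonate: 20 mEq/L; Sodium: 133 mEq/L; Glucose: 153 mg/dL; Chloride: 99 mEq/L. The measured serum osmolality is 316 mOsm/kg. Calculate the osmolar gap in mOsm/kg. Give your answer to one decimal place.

Calculated osmolality = 2·Na + glucose/18 + BUN/2.8
= 2·133 + 153/18 + 121/2.8
= 266 + 8.50 + 43.21
= 317.71 mOsm/kg ≈ 317.7 mOsm/kg
Osmolar gap = measured − calculated = 316 − 317.7 = -1.7 mOsm/kg

-1.7 mOsm/kg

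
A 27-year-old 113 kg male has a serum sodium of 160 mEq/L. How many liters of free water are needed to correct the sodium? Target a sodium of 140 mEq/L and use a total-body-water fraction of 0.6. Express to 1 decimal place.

9.7 L

TBW = 0.6 · 113 = 67.8 L
Free water deficit = TBW · (Na/140 − 1)
= 67.8 · (160/140 − 1)
= 67.8 · 0.1429
= 9.69 L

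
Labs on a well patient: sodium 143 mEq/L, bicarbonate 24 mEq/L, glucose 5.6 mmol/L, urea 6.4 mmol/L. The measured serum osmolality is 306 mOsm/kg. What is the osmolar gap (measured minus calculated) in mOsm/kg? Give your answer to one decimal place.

Calculated osmolality = 2·Na + glucose + urea
= 2·143 + 5.6 + 6.4
= 286 + 5.60 + 6.40
= 298 mOsm/kg ≈ 298.0 mOsm/kg
Osmolar gap = measured − calculated = 306 − 298.0 = 8.0 mOsm/kg

8.0 mOsm/kg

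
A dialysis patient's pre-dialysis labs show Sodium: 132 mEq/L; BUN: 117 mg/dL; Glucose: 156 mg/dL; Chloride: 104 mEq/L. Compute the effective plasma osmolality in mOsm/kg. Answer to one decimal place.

272.7 mOsm/kg

Effective osmolality excludes urea (freely permeant across cell membranes):
2·Na + glucose/18
= 2·132 + 156/18
= 264 + 8.67
= 272.67 mOsm/kg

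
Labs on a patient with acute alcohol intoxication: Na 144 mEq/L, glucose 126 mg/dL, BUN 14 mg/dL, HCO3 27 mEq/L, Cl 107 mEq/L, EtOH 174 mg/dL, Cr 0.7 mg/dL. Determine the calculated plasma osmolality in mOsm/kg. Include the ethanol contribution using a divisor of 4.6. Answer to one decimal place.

Calculated osmolality = 2·Na + glucose/18 + BUN/2.8 + ethanol/4.6
= 2·144 + 126/18 + 14/2.8 + 174/4.6
= 288 + 7 + 5 + 37.83
= 337.83 mOsm/kg

337.8 mOsm/kg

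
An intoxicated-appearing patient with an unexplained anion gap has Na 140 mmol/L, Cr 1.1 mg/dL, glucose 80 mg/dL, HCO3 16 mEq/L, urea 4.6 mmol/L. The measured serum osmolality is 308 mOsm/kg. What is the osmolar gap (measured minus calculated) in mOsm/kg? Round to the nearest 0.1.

Calculated osmolality = 2·Na + glucose/18 + urea
= 2·140 + 80/18 + 4.6
= 280 + 4.44 + 4.60
= 289.04 mOsm/kg ≈ 289.0 mOsm/kg
Osmolar gap = measured − calculated = 308 − 289.0 = 19.0 mOsm/kg

19.0 mOsm/kg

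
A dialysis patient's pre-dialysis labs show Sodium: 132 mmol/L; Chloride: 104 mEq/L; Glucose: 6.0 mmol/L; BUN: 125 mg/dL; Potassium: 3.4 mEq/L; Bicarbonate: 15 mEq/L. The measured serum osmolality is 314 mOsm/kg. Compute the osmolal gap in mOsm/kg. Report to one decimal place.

-0.6 mOsm/kg

Calculated osmolality = 2·Na + glucose + BUN/2.8
= 2·132 + 6 + 125/2.8
= 264 + 6 + 44.64
= 314.64 mOsm/kg ≈ 314.6 mOsm/kg
Osmolar gap = measured − calculated = 314 − 314.6 = -0.6 mOsm/kg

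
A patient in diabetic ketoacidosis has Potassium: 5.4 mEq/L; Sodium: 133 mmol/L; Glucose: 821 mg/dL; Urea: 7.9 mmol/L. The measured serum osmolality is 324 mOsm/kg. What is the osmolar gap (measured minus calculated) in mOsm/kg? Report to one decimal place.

4.5 mOsm/kg

Calculated osmolality = 2·Na + glucose/18 + urea
= 2·133 + 821/18 + 7.9
= 266 + 45.61 + 7.90
= 319.51 mOsm/kg ≈ 319.5 mOsm/kg
Osmolar gap = measured − calculated = 324 − 319.5 = 4.5 mOsm/kg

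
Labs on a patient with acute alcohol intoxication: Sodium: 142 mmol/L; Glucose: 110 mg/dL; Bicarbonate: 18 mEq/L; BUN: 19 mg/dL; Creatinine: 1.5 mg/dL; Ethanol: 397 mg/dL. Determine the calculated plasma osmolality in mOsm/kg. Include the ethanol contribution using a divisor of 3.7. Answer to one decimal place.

404.2 mOsm/kg

Calculated osmolality = 2·Na + glucose/18 + BUN/2.8 + ethanol/3.7
= 2·142 + 110/18 + 19/2.8 + 397/3.7
= 284 + 6.11 + 6.79 + 107.30
= 404.2 mOsm/kg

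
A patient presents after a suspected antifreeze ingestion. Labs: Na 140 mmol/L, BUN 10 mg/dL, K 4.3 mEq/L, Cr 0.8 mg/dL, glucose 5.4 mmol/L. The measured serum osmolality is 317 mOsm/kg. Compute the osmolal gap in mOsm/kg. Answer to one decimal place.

Calculated osmolality = 2·Na + glucose + BUN/2.8
= 2·140 + 5.4 + 10/2.8
= 280 + 5.40 + 3.57
= 288.97 mOsm/kg ≈ 289.0 mOsm/kg
Osmolar gap = measured − calculated = 317 − 289.0 = 28.0 mOsm/kg

28.0 mOsm/kg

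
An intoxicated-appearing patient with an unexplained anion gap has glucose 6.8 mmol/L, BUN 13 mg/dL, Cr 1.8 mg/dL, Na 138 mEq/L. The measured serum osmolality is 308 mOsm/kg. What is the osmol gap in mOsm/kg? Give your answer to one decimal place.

Calculated osmolality = 2·Na + glucose + BUN/2.8
= 2·138 + 6.8 + 13/2.8
= 276 + 6.80 + 4.64
= 287.44 mOsm/kg ≈ 287.4 mOsm/kg
Osmolar gap = measured − calculated = 308 − 287.4 = 20.6 mOsm/kg

20.6 mOsm/kg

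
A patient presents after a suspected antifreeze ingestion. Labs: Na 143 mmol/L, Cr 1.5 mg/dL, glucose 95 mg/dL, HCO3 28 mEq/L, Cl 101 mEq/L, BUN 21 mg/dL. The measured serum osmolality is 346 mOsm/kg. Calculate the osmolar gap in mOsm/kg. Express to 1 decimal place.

Calculated osmolality = 2·Na + glucose/18 + BUN/2.8
= 2·143 + 95/18 + 21/2.8
= 286 + 5.28 + 7.50
= 298.78 mOsm/kg ≈ 298.8 mOsm/kg
Osmolar gap = measured − calculated = 346 − 298.8 = 47.2 mOsm/kg

47.2 mOsm/kg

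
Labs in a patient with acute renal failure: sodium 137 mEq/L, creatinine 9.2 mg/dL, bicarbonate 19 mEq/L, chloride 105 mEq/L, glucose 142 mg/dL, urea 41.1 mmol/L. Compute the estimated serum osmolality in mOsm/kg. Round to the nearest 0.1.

Calculated osmolality = 2·Na + glucose/18 + urea
= 2·137 + 142/18 + 41.1
= 274 + 7.89 + 41.10
= 322.99 mOsm/kg

323.0 mOsm/kg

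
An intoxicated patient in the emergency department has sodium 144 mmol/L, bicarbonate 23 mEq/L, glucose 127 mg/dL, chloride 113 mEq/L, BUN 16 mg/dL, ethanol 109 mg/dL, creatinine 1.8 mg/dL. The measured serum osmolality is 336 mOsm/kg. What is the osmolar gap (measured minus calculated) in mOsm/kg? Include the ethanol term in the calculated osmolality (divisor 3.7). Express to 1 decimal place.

5.8 mOsm/kg

Calculated osmolality = 2·Na + glucose/18 + BUN/2.8 + ethanol/3.7
= 2·144 + 127/18 + 16/2.8 + 109/3.7
= 288 + 7.06 + 5.71 + 29.46
= 330.23 mOsm/kg ≈ 330.2 mOsm/kg
Osmolar gap = measured − calculated = 336 − 330.2 = 5.8 mOsm/kg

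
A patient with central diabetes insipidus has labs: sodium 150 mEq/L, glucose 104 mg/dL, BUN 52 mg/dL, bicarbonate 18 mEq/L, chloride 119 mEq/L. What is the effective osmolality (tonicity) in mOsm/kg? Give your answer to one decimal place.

Effective osmolality excludes urea (freely permeant across cell membranes):
2·Na + glucose/18
= 2·150 + 104/18
= 300 + 5.78
= 305.78 mOsm/kg

305.8 mOsm/kg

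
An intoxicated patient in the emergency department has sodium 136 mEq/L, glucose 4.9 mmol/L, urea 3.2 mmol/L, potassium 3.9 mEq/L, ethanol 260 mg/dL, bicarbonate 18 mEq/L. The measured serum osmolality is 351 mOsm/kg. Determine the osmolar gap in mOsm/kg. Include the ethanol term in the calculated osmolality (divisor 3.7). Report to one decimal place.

Calculated osmolality = 2·Na + glucose + urea + ethanol/3.7
= 2·136 + 4.9 + 3.2 + 260/3.7
= 272 + 4.90 + 3.20 + 70.27
= 350.37 mOsm/kg ≈ 350.4 mOsm/kg
Osmolar gap = measured − calculated = 351 − 350.4 = 0.6 mOsm/kg

0.6 mOsm/kg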